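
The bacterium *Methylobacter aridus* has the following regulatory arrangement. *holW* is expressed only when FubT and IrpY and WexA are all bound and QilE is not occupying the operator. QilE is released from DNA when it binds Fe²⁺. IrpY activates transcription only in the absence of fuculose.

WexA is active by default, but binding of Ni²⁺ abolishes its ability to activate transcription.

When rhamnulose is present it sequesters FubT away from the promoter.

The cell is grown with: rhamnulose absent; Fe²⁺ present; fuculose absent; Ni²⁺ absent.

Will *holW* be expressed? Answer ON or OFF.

Fe²⁺ is present, so QilE is inactive.
Rhamnulose is absent, so FubT is active.
Fuculose is absent, so IrpY is active.
Ni²⁺ is absent, so WexA is active.
No repressor is bound and FubT and IrpY and WexA are active, so *holW* is transcribed.

ON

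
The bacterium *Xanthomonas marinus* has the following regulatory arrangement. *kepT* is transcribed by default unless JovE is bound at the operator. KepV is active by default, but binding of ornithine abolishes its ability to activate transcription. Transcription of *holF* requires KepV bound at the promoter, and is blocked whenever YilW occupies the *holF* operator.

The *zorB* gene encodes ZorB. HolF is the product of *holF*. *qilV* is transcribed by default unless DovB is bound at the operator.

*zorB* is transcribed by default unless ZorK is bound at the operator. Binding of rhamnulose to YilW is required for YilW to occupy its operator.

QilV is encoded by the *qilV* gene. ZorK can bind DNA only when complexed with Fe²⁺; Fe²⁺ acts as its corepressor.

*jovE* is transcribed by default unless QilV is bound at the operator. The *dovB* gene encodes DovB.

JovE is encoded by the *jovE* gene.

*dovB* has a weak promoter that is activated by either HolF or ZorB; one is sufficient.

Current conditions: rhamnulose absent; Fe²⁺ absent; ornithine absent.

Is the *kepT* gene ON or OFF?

OFF

Rhamnulose is absent, so YilW is inactive.
Ornithine is absent, so KepV is active.
No repressor is bound and KepV is active, so *holF* is transcribed.
So HolF is produced and active.
Fe²⁺ is absent, so ZorK is inactive.
With no repressor bound, *zorB* is transcribed.
So ZorB is produced and active.
Activator HolF is present, so *dovB* is transcribed.
So DovB is produced and active.
With repressor DovB bound, *qilV* is not transcribed.
So QilV is not produced.
With no repressor bound, *jovE* is transcribed.
So JovE is produced and active.
With repressor JovE bound, *kepT* is not transcribed.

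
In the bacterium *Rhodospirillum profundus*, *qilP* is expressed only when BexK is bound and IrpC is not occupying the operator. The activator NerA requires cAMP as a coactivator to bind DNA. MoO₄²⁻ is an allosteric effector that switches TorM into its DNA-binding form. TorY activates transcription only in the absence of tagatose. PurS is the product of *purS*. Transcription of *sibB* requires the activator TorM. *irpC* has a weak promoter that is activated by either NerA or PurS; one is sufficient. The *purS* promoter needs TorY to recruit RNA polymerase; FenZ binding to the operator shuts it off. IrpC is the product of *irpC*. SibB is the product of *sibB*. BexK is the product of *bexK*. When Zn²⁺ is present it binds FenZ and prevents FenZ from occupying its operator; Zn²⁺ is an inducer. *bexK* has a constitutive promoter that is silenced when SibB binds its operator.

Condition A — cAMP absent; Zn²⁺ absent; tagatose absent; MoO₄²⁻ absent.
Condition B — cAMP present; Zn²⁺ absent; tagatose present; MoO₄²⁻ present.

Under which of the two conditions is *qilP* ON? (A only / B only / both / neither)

Condition A:
cAMP is absent, so NerA is inactive.
Zn²⁺ is absent, so FenZ is active.
Tagatose is absent, so TorY is active.
With repressor FenZ bound, *purS* is not transcribed.
So PurS is not produced.
No activator is available at the *irpC* promoter, so *irpC* is not transcribed.
So IrpC is not produced.
MoO₄²⁻ is absent, so TorM is inactive.
Required activator TorM is absent, so *sibB* is not transcribed.
So SibB is not produced.
With no repressor bound, *bexK* is transcribed.
So BexK is produced and active.
No repressor is bound and BexK is active, so *qilP* is transcribed.
→ *qilP* is ON in A.
Condition B:
cAMP is present, so NerA is active.
Zn²⁺ is absent, so FenZ is active.
Tagatose is present, so TorY is inactive.
With repressor FenZ bound, *purS* is not transcribed.
So PurS is not produced.
Activator NerA is present, so *irpC* is transcribed.
So IrpC is produced and active.
MoO₄²⁻ is present, so TorM is active.
No repressor is bound and TorM is active, so *sibB* is transcribed.
So SibB is produced and active.
With repressor SibB bound, *bexK* is not transcribed.
So BexK is not produced.
With repressor IrpC bound, *qilP* is not transcribed.
→ *qilP* is OFF in B.

A only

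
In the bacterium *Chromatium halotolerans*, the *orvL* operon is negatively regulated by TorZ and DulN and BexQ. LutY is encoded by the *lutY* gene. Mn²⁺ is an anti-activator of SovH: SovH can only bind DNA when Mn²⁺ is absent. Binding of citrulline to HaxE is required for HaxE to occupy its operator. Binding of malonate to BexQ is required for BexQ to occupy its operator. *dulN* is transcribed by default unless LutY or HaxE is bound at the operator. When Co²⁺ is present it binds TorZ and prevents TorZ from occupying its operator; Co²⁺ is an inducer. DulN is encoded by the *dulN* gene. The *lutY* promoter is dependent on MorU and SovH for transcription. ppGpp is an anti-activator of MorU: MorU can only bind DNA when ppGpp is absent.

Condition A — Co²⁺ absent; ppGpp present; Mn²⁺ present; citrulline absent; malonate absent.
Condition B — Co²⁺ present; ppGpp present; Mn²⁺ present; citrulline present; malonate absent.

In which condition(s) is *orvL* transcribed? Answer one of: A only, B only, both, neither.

B only

Condition A:
Co²⁺ is absent, so TorZ is active.
ppGpp is present, so MorU is inactive.
Mn²⁺ is present, so SovH is inactive.
Required activator MorU is absent, so *lutY* is not transcribed.
So LutY is not produced.
Citrulline is absent, so HaxE is inactive.
With no repressor bound, *dulN* is transcribed.
So DulN is produced and active.
Malonate is absent, so BexQ is inactive.
With repressor TorZ bound, *orvL* is not transcribed.
→ *orvL* is OFF in A.
Condition B:
Co²⁺ is present, so TorZ is inactive.
ppGpp is present, so MorU is inactive.
Mn²⁺ is present, so SovH is inactive.
Required activator MorU is absent, so *lutY* is not transcribed.
So LutY is not produced.
Citrulline is present, so HaxE is active.
With repressor HaxE bound, *dulN* is not transcribed.
So DulN is not produced.
Malonate is absent, so BexQ is inactive.
With no repressor bound, *orvL* is transcribed.
→ *orvL* is ON in B.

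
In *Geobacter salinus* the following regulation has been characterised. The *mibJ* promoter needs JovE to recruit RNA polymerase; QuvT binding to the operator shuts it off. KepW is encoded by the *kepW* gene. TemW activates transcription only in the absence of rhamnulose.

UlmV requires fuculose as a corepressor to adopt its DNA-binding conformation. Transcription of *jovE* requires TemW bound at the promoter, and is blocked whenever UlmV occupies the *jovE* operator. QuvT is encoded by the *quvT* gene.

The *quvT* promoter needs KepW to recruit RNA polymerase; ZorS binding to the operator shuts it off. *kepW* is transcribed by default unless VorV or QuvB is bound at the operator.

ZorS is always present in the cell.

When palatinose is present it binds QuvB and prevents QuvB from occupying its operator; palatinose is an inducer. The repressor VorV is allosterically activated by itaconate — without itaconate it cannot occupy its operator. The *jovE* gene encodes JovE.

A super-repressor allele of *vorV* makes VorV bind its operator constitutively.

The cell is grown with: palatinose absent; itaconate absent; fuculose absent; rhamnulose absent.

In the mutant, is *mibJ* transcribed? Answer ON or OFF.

VorV is constitutively active in this strain.
Palatinose is absent, so QuvB is active.
With repressor VorV bound, *kepW* is not transcribed.
So KepW is not produced.
ZorS is produced constitutively and is active.
With repressor ZorS bound, *quvT* is not transcribed.
So QuvT is not produced.
Fuculose is absent, so UlmV is inactive.
Rhamnulose is absent, so TemW is active.
No repressor is bound and TemW is active, so *jovE* is transcribed.
So JovE is produced and active.
No repressor is bound and JovE is active, so *mibJ* is transcribed.

ON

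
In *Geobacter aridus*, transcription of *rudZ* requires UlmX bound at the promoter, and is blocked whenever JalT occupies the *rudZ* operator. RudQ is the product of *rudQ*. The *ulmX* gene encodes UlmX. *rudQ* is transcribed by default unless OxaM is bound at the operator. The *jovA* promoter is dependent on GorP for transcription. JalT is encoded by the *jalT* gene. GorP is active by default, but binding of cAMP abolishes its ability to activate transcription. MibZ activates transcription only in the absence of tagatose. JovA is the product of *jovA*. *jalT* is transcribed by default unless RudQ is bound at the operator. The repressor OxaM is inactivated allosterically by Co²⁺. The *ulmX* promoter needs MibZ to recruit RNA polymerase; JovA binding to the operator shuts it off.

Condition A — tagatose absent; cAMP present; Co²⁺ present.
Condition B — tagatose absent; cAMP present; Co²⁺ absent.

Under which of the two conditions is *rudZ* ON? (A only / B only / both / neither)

A only

Condition A:
Tagatose is absent, so MibZ is active.
cAMP is present, so GorP is inactive.
Required activator GorP is absent, so *jovA* is not transcribed.
So JovA is not produced.
No repressor is bound and MibZ is active, so *ulmX* is transcribed.
So UlmX is produced and active.
Co²⁺ is present, so OxaM is inactive.
With no repressor bound, *rudQ* is transcribed.
So RudQ is produced and active.
With repressor RudQ bound, *jalT* is not transcribed.
So JalT is not produced.
No repressor is bound and UlmX is active, so *rudZ* is transcribed.
→ *rudZ* is ON in A.
Condition B:
Tagatose is absent, so MibZ is active.
cAMP is present, so GorP is inactive.
Required activator GorP is absent, so *jovA* is not transcribed.
So JovA is not produced.
No repressor is bound and MibZ is active, so *ulmX* is transcribed.
So UlmX is produced and active.
Co²⁺ is absent, so OxaM is active.
With repressor OxaM bound, *rudQ* is not transcribed.
So RudQ is not produced.
With no repressor bound, *jalT* is transcribed.
So JalT is produced and active.
With repressor JalT bound, *rudZ* is not transcribed.
→ *rudZ* is OFF in B.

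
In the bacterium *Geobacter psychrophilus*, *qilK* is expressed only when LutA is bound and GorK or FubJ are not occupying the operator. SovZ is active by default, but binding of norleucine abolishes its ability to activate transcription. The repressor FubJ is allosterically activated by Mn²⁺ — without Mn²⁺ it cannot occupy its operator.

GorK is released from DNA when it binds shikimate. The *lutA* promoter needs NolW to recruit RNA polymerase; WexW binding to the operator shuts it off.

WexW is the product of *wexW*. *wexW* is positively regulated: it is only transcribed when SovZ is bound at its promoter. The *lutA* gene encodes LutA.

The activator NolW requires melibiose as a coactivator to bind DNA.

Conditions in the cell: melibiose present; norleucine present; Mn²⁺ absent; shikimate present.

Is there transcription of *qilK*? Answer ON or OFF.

ON

Melibiose is present, so NolW is active.
Norleucine is present, so SovZ is inactive.
Required activator SovZ is absent, so *wexW* is not transcribed.
So WexW is not produced.
No repressor is bound and NolW is active, so *lutA* is transcribed.
So LutA is produced and active.
Shikimate is present, so GorK is inactive.
Mn²⁺ is absent, so FubJ is inactive.
No repressor is bound and LutA is active, so *qilK* is transcribed.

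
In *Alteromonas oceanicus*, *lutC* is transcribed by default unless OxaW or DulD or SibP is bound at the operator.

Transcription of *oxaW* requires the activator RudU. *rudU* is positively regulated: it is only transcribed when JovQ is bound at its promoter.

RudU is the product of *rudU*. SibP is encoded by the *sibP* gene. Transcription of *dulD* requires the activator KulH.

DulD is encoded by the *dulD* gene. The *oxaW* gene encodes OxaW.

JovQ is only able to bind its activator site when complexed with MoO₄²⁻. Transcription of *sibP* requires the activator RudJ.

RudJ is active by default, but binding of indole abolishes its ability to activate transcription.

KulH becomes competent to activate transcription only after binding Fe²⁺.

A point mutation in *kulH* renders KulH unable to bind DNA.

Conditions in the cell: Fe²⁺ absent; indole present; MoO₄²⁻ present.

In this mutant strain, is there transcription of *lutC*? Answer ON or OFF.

OFF

MoO₄²⁻ is present, so JovQ is active.
No repressor is bound and JovQ is active, so *rudU* is transcribed.
So RudU is produced and active.
No repressor is bound and RudU is active, so *oxaW* is transcribed.
So OxaW is produced and active.
KulH is non-functional in this strain, so it has no effect.
Required activator KulH is absent, so *dulD* is not transcribed.
So DulD is not produced.
Indole is present, so RudJ is inactive.
Required activator RudJ is absent, so *sibP* is not transcribed.
So SibP is not produced.
With repressor OxaW bound, *lutC* is not transcribed.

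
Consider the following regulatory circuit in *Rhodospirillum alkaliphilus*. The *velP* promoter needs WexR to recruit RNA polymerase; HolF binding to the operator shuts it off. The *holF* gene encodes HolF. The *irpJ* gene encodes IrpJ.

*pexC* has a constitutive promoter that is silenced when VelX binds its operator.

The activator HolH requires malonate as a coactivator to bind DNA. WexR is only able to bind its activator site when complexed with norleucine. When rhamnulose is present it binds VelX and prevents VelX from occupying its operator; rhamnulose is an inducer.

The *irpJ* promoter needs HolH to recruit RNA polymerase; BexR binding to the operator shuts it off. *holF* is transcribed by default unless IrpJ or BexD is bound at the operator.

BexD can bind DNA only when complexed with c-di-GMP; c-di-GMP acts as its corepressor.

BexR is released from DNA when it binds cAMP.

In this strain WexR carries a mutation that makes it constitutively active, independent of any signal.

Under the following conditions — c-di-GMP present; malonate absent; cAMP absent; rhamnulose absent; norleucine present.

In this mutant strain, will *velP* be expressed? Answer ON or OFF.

ON

cAMP is absent, so BexR is active.
Malonate is absent, so HolH is inactive.
With repressor BexR bound, *irpJ* is not transcribed.
So IrpJ is not produced.
c-di-GMP is present, so BexD is active.
With repressor BexD bound, *holF* is not transcribed.
So HolF is not produced.
WexR is constitutively active in this strain.
No repressor is bound and WexR is active, so *velP* is transcribed.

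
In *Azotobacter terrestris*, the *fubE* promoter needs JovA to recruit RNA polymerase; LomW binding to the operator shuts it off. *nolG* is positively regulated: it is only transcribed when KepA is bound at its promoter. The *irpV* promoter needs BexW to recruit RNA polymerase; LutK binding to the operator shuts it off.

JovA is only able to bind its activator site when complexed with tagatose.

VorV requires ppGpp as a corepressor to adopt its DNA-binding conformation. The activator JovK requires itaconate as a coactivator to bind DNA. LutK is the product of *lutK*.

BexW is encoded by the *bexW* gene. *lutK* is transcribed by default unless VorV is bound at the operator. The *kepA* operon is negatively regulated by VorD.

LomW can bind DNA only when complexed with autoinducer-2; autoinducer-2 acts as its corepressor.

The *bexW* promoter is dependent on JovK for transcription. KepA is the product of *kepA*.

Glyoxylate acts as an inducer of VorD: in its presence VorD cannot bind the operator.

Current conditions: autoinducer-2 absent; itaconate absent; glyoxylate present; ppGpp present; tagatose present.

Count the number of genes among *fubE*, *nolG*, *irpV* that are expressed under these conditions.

Tagatose is present, so JovA is active.
Autoinducer-2 is absent, so LomW is inactive.
No repressor is bound and JovA is active, so *fubE* is transcribed.
→ *fubE* is ON.
Glyoxylate is present, so VorD is inactive.
With no repressor bound, *kepA* is transcribed.
So KepA is produced and active.
No repressor is bound and KepA is active, so *nolG* is transcribed.
→ *nolG* is ON.
ppGpp is present, so VorV is active.
With repressor VorV bound, *lutK* is not transcribed.
So LutK is not produced.
Itaconate is absent, so JovK is inactive.
Required activator JovK is absent, so *bexW* is not transcribed.
So BexW is not produced.
Required activator BexW is absent, so *irpV* is not transcribed.
→ *irpV* is OFF.
2 of the 3 genes are transcribed.

2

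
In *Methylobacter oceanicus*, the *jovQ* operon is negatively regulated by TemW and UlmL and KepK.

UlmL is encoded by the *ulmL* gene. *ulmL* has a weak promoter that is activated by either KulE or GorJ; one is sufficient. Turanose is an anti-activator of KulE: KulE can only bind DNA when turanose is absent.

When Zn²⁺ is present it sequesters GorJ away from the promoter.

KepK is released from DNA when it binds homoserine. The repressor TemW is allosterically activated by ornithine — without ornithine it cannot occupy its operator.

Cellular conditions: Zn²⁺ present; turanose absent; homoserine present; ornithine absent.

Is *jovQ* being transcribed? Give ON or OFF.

OFF

Ornithine is absent, so TemW is inactive.
Turanose is absent, so KulE is active.
Zn²⁺ is present, so GorJ is inactive.
Activator KulE is present, so *ulmL* is transcribed.
So UlmL is produced and active.
Homoserine is present, so KepK is inactive.
With repressor UlmL bound, *jovQ* is not transcribed.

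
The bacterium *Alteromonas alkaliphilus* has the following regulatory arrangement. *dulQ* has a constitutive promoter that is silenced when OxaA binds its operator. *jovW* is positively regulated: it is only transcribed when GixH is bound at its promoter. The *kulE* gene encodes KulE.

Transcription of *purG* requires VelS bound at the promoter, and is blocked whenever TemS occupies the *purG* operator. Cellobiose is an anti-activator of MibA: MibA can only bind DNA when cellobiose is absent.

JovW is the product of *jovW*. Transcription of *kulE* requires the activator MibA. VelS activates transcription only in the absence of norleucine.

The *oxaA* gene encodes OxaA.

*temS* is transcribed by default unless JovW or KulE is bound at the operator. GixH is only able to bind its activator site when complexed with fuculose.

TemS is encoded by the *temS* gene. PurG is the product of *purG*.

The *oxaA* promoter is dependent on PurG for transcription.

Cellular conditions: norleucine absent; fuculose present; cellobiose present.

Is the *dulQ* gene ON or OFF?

OFF

Fuculose is present, so GixH is active.
No repressor is bound and GixH is active, so *jovW* is transcribed.
So JovW is produced and active.
Cellobiose is present, so MibA is inactive.
Required activator MibA is absent, so *kulE* is not transcribed.
So KulE is not produced.
With repressor JovW bound, *temS* is not transcribed.
So TemS is not produced.
Norleucine is absent, so VelS is active.
No repressor is bound and VelS is active, so *purG* is transcribed.
So PurG is produced and active.
No repressor is bound and PurG is active, so *oxaA* is transcribed.
So OxaA is produced and active.
With repressor OxaA bound, *dulQ* is not transcribed.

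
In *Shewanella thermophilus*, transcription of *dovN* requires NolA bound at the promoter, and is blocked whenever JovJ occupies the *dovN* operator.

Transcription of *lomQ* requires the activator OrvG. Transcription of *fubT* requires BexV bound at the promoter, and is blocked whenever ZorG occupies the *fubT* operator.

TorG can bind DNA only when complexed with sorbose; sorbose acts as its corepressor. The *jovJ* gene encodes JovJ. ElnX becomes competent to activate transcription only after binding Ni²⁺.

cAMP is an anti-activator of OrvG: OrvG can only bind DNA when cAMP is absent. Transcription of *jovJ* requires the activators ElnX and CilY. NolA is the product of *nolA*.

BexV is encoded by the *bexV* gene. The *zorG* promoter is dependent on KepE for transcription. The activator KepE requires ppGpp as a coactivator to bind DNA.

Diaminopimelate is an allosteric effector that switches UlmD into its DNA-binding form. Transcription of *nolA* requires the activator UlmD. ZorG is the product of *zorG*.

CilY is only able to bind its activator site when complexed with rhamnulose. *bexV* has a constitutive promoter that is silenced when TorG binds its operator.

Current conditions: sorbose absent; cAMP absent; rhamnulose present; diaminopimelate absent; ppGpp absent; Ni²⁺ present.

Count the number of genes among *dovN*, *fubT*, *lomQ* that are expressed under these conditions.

Diaminopimelate is absent, so UlmD is inactive.
Required activator UlmD is absent, so *nolA* is not transcribed.
So NolA is not produced.
Ni²⁺ is present, so ElnX is active.
Rhamnulose is present, so CilY is active.
No repressor is bound and ElnX and CilY are active, so *jovJ* is transcribed.
So JovJ is produced and active.
With repressor JovJ bound, *dovN* is not transcribed.
→ *dovN* is OFF.
Sorbose is absent, so TorG is inactive.
With no repressor bound, *bexV* is transcribed.
So BexV is produced and active.
ppGpp is absent, so KepE is inactive.
Required activator KepE is absent, so *zorG* is not transcribed.
So ZorG is not produced.
No repressor is bound and BexV is active, so *fubT* is transcribed.
→ *fubT* is ON.
cAMP is absent, so OrvG is active.
No repressor is bound and OrvG is active, so *lomQ* is transcribed.
→ *lomQ* is ON.
2 of the 3 genes are transcribed.

2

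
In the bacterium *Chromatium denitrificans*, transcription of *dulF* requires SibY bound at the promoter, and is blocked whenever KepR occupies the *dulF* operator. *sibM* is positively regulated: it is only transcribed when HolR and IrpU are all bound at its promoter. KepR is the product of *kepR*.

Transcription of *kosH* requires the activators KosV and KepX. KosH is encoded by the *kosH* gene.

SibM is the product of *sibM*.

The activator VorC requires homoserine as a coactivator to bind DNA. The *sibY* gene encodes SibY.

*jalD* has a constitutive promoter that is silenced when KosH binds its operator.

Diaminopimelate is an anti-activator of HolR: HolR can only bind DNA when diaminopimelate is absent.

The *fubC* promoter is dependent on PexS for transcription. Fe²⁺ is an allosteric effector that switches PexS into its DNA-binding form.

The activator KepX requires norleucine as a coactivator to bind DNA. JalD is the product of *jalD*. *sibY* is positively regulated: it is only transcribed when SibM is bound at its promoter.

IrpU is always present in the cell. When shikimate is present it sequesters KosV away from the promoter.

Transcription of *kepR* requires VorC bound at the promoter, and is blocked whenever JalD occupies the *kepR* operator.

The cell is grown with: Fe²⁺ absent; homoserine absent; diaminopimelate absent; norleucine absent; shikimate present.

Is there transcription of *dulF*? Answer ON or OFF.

ON

Diaminopimelate is absent, so HolR is active.
IrpU is produced constitutively and is active.
No repressor is bound and HolR and IrpU are active, so *sibM* is transcribed.
So SibM is produced and active.
No repressor is bound and SibM is active, so *sibY* is transcribed.
So SibY is produced and active.
Homoserine is absent, so VorC is inactive.
Shikimate is present, so KosV is inactive.
Norleucine is absent, so KepX is inactive.
Required activator KosV is absent, so *kosH* is not transcribed.
So KosH is not produced.
With no repressor bound, *jalD* is transcribed.
So JalD is produced and active.
With repressor JalD bound, *kepR* is not transcribed.
So KepR is not produced.
No repressor is bound and SibY is active, so *dulF* is transcribed.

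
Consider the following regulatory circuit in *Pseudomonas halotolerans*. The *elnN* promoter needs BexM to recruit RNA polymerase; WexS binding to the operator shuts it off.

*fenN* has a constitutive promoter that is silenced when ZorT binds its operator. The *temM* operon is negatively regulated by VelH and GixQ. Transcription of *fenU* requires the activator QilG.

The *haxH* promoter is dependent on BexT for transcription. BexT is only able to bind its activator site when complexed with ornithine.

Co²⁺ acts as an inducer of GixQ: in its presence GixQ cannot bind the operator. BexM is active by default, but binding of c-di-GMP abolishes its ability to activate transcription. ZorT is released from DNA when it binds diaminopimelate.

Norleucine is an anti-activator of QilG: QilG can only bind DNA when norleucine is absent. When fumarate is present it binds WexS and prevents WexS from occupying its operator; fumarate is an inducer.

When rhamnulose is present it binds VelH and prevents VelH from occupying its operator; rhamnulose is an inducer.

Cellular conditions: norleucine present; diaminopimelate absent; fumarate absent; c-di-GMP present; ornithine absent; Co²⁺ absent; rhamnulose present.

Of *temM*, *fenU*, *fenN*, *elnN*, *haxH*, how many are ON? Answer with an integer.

Rhamnulose is present, so VelH is inactive.
Co²⁺ is absent, so GixQ is active.
With repressor GixQ bound, *temM* is not transcribed.
→ *temM* is OFF.
Norleucine is present, so QilG is inactive.
Required activator QilG is absent, so *fenU* is not transcribed.
→ *fenU* is OFF.
Diaminopimelate is absent, so ZorT is active.
With repressor ZorT bound, *fenN* is not transcribed.
→ *fenN* is OFF.
c-di-GMP is present, so BexM is inactive.
Fumarate is absent, so WexS is active.
With repressor WexS bound, *elnN* is not transcribed.
→ *elnN* is OFF.
Ornithine is absent, so BexT is inactive.
Required activator BexT is absent, so *haxH* is not transcribed.
→ *haxH* is OFF.
0 of the 5 genes are transcribed.

0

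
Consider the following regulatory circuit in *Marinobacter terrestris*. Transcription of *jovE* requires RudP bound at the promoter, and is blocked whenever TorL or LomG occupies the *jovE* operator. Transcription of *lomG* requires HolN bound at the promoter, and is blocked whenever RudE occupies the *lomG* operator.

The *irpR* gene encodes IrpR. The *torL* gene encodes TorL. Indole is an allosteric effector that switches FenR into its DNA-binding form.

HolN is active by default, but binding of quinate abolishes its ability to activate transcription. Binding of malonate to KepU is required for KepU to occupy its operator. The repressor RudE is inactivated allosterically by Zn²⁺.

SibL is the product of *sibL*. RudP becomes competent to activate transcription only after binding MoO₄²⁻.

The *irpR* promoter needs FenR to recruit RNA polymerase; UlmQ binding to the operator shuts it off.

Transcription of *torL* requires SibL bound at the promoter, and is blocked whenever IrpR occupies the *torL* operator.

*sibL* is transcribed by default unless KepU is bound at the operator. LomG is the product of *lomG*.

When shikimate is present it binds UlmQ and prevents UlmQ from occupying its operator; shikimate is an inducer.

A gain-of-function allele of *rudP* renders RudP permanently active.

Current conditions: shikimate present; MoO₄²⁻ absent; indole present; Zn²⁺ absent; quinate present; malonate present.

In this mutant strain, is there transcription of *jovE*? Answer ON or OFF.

Shikimate is present, so UlmQ is inactive.
Indole is present, so FenR is active.
No repressor is bound and FenR is active, so *irpR* is transcribed.
So IrpR is produced and active.
Malonate is present, so KepU is active.
With repressor KepU bound, *sibL* is not transcribed.
So SibL is not produced.
With repressor IrpR bound, *torL* is not transcribed.
So TorL is not produced.
RudP is constitutively active in this strain.
Zn²⁺ is absent, so RudE is active.
Quinate is present, so HolN is inactive.
With repressor RudE bound, *lomG* is not transcribed.
So LomG is not produced.
No repressor is bound and RudP is active, so *jovE* is transcribed.

ON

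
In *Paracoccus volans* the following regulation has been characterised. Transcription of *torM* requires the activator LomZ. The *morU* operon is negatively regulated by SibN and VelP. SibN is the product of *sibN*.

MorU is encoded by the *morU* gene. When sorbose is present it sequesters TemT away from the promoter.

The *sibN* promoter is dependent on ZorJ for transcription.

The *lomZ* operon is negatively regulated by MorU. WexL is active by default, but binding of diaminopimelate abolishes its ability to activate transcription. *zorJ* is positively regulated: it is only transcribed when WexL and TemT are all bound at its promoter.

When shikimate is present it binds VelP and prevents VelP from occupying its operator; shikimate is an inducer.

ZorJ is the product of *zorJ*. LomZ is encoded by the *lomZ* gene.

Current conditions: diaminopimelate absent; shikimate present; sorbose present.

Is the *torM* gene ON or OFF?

OFF

Diaminopimelate is absent, so WexL is active.
Sorbose is present, so TemT is inactive.
Required activator TemT is absent, so *zorJ* is not transcribed.
So ZorJ is not produced.
Required activator ZorJ is absent, so *sibN* is not transcribed.
So SibN is not produced.
Shikimate is present, so VelP is inactive.
With no repressor bound, *morU* is transcribed.
So MorU is produced and active.
With repressor MorU bound, *lomZ* is not transcribed.
So LomZ is not produced.
Required activator LomZ is absent, so *torM* is not transcribed.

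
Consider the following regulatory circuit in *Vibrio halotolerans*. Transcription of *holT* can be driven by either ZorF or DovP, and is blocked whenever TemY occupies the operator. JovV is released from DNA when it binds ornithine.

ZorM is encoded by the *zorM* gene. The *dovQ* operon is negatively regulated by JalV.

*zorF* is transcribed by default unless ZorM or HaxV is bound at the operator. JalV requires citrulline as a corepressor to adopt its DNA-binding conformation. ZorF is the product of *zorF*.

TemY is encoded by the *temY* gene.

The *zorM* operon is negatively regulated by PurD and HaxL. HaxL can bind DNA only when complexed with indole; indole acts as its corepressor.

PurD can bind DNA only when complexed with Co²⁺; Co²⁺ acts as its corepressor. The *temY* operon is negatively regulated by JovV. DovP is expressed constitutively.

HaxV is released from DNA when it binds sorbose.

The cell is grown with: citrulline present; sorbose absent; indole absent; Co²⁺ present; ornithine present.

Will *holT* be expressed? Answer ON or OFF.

OFF

Ornithine is present, so JovV is inactive.
With no repressor bound, *temY* is transcribed.
So TemY is produced and active.
Co²⁺ is present, so PurD is active.
Indole is absent, so HaxL is inactive.
With repressor PurD bound, *zorM* is not transcribed.
So ZorM is not produced.
Sorbose is absent, so HaxV is active.
With repressor HaxV bound, *zorF* is not transcribed.
So ZorF is not produced.
DovP is produced constitutively and is active.
With repressor TemY bound, *holT* is not transcribed.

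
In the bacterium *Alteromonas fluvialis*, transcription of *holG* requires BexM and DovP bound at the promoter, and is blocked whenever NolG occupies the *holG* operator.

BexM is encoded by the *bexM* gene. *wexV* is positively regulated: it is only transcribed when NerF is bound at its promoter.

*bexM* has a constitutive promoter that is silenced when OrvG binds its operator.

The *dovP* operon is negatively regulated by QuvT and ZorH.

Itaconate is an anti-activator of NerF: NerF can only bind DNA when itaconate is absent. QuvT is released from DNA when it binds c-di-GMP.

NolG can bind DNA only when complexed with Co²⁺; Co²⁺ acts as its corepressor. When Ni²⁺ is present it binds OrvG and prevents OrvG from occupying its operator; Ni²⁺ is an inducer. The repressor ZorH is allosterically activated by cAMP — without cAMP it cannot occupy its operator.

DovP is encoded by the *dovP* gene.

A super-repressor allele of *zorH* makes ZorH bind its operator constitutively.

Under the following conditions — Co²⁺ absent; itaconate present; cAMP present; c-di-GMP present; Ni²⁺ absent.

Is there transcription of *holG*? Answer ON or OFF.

Ni²⁺ is absent, so OrvG is active.
With repressor OrvG bound, *bexM* is not transcribed.
So BexM is not produced.
c-di-GMP is present, so QuvT is inactive.
ZorH is constitutively active in this strain.
With repressor ZorH bound, *dovP* is not transcribed.
So DovP is not produced.
Co²⁺ is absent, so NolG is inactive.
Required activator BexM is absent, so *holG* is not transcribed.

OFF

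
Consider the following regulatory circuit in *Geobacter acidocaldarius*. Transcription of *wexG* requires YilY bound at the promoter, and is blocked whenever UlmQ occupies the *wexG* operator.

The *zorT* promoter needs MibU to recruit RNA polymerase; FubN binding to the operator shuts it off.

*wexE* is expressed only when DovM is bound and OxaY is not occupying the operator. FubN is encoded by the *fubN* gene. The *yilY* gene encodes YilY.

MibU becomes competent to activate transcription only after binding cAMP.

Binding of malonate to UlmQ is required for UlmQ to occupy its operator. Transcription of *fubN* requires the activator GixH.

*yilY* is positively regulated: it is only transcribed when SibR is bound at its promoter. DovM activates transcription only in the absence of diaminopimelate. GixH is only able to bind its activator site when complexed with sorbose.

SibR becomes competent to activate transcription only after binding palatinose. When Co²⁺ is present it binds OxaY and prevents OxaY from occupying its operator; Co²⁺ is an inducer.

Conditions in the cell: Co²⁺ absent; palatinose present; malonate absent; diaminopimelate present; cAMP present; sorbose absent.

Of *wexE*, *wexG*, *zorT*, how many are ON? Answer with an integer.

Co²⁺ is absent, so OxaY is active.
Diaminopimelate is present, so DovM is inactive.
With repressor OxaY bound, *wexE* is not transcribed.
→ *wexE* is OFF.
Palatinose is present, so SibR is active.
No repressor is bound and SibR is active, so *yilY* is transcribed.
So YilY is produced and active.
Malonate is absent, so UlmQ is inactive.
No repressor is bound and YilY is active, so *wexG* is transcribed.
→ *wexG* is ON.
cAMP is present, so MibU is active.
Sorbose is absent, so GixH is inactive.
Required activator GixH is absent, so *fubN* is not transcribed.
So FubN is not produced.
No repressor is bound and MibU is active, so *zorT* is transcribed.
→ *zorT* is ON.
2 of the 3 genes are transcribed.

2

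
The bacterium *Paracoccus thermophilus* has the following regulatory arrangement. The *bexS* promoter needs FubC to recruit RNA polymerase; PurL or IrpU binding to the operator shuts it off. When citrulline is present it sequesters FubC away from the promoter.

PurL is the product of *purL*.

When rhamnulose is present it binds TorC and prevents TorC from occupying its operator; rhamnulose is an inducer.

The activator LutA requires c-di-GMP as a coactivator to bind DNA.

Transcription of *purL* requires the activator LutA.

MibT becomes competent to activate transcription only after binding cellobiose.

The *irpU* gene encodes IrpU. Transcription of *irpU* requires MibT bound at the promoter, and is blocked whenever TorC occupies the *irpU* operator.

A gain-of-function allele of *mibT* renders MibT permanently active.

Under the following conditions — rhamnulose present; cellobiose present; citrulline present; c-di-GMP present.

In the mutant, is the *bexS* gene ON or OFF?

c-di-GMP is present, so LutA is active.
No repressor is bound and LutA is active, so *purL* is transcribed.
So PurL is produced and active.
Citrulline is present, so FubC is inactive.
MibT is constitutively active in this strain.
Rhamnulose is present, so TorC is inactive.
No repressor is bound and MibT is active, so *irpU* is transcribed.
So IrpU is produced and active.
With repressor PurL bound, *bexS* is not transcribed.

OFF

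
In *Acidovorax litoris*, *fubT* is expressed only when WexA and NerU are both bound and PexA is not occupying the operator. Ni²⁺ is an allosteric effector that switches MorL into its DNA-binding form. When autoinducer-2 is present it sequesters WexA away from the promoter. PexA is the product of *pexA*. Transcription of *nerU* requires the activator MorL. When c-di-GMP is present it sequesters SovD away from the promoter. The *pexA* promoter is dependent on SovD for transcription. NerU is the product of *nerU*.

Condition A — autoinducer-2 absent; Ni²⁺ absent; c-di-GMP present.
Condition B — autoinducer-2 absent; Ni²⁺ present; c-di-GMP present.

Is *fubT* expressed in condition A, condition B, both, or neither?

B only

Condition A:
Autoinducer-2 is absent, so WexA is active.
Ni²⁺ is absent, so MorL is inactive.
Required activator MorL is absent, so *nerU* is not transcribed.
So NerU is not produced.
c-di-GMP is present, so SovD is inactive.
Required activator SovD is absent, so *pexA* is not transcribed.
So PexA is not produced.
Required activator NerU is absent, so *fubT* is not transcribed.
→ *fubT* is OFF in A.
Condition B:
Autoinducer-2 is absent, so WexA is active.
Ni²⁺ is present, so MorL is active.
No repressor is bound and MorL is active, so *nerU* is transcribed.
So NerU is produced and active.
c-di-GMP is present, so SovD is inactive.
Required activator SovD is absent, so *pexA* is not transcribed.
So PexA is not produced.
No repressor is bound and WexA and NerU are active, so *fubT* is transcribed.
→ *fubT* is ON in B.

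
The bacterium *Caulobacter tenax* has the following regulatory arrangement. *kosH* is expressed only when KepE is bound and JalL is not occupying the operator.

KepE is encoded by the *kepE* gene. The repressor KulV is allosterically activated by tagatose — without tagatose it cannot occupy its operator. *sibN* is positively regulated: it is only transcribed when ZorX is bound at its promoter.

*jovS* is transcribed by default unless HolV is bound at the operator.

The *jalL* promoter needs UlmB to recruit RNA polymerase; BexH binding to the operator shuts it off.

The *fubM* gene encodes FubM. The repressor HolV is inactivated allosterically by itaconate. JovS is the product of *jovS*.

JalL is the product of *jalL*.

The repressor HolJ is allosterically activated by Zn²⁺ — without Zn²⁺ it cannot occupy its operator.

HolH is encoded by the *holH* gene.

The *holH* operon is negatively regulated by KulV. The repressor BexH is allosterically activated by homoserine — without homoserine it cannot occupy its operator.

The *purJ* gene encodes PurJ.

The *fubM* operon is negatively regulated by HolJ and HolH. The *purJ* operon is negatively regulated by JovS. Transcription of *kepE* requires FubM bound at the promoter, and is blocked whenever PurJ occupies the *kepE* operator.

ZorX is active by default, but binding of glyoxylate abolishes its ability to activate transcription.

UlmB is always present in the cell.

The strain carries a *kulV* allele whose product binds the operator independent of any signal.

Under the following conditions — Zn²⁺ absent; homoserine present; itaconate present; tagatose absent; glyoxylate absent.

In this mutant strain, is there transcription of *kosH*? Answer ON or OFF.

Homoserine is present, so BexH is active.
UlmB is produced constitutively and is active.
With repressor BexH bound, *jalL* is not transcribed.
So JalL is not produced.
Itaconate is present, so HolV is inactive.
With no repressor bound, *jovS* is transcribed.
So JovS is produced and active.
With repressor JovS bound, *purJ* is not transcribed.
So PurJ is not produced.
Zn²⁺ is absent, so HolJ is inactive.
KulV is constitutively active in this strain.
With repressor KulV bound, *holH* is not transcribed.
So HolH is not produced.
With no repressor bound, *fubM* is transcribed.
So FubM is produced and active.
No repressor is bound and FubM is active, so *kepE* is transcribed.
So KepE is produced and active.
No repressor is bound and KepE is active, so *kosH* is transcribed.

ON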